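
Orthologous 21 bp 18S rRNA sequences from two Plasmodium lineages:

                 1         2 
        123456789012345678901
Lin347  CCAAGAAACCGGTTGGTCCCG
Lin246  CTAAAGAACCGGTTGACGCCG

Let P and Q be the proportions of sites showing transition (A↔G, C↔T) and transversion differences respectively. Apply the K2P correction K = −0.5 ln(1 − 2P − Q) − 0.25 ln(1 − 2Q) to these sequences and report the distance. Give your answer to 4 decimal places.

Mismatches occur at site 2 (C/T, transition), site 5 (G/A, transition), site 6 (A/G, transition), site 16 (G/A, transition), site 17 (T/C, transition), site 18 (C/G, transversion).
Of the 6 differences, 5 transitions and 1 transversion over 21 sites: P = 5/21 = 0.238095, Q = 1/21 = 0.047619.
d = −0.5·ln(0.476191) − 0.25·ln(0.904762) = −0.5·(-0.741936) − 0.25·(-0.100083) = 0.3960.

0.3960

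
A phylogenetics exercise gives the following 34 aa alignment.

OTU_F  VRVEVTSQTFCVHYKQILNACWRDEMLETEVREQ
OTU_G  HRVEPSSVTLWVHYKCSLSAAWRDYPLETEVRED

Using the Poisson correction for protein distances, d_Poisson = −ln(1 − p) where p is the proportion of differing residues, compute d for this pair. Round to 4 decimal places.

0.4818

Mismatches occur at site 1 (V→H), site 5 (V→P), site 6 (T→S), site 8 (Q→V), site 10 (F→L), site 11 (C→W), site 16 (Q→C), site 17 (I→S), site 19 (N→S), site 21 (C→A), site 25 (E→Y), site 26 (M→P), site 34 (Q→D).
p = 13/34 = 0.382353.
d = −ln(1 − 0.382353) = −ln(0.617647) = 0.4818.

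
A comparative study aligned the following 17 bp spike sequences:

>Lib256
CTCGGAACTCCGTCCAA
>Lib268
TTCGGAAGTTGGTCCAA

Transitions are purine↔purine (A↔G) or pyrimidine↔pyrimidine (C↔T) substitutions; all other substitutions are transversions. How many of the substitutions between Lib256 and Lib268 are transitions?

2

Differing sites — 1:C/T (Ti); 8:C/G (Tv); 10:C/T (Ti); 11:C/G (Tv).
Of the 4 differences, 2 transitions and 2 transversions, so the answer is 2.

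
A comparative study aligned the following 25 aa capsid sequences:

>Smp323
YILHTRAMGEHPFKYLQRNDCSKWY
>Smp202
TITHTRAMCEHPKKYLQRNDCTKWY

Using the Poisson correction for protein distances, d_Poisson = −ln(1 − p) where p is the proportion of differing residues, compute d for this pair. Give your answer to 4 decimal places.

0.2231

Mismatches occur at site 1 (Y/T), site 3 (L/T), site 9 (G/C), site 13 (F/K), site 22 (S/T).
p = 5/25 = 0.200000.
d = −ln(1 − 0.200000) = −ln(0.800000) = 0.2231.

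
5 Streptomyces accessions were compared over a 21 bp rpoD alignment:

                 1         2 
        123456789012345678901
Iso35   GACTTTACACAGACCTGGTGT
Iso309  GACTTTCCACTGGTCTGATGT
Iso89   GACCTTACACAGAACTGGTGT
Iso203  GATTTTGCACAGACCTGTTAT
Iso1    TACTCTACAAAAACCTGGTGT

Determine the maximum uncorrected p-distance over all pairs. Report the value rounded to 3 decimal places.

Pairwise Hamming distances:
  Iso35 vs Iso309: 5
  Iso35 vs Iso89: 2
  Iso35 vs Iso203: 4
  Iso35 vs Iso1: 4
  Iso309 vs Iso89: 6
  Iso309 vs Iso203: 7
  Iso309 vs Iso1: 9
  Iso89 vs Iso203: 6
  Iso89 vs Iso1: 6
  Iso203 vs Iso1: 8
The largest is 9 mismatches, between Iso309 and Iso1; p = 9/21 = 0.429.

0.429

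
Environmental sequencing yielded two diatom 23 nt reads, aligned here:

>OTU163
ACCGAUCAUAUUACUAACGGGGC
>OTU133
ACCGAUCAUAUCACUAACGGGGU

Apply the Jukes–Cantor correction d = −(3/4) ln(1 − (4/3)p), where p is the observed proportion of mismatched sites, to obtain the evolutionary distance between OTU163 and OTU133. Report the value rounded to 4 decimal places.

Mismatches occur at site 12 (U→C), site 23 (C→U).
p = 2/23 = 0.086957.
d = −0.75 · ln(1 − (4/3)·0.086957) = −0.75 · ln(0.884057) = −0.75 · (-0.123234) = 0.0924.

0.0924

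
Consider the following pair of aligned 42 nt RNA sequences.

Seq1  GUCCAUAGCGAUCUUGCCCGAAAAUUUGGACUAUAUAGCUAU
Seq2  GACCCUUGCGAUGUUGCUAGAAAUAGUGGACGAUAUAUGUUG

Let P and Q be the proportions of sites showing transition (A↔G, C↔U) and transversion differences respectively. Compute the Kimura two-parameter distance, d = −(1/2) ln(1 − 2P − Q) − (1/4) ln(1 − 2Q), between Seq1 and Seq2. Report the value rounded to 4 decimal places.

0.4622

The sequences differ at positions 2 (U/A, transversion), 5 (A/C, transversion), 7 (A/U, transversion), 13 (C/G, transversion), 18 (C/U, transition), 19 (C/A, transversion), 24 (A/U, transversion), 25 (U/A, transversion), 26 (U/G, transversion), 32 (U/G, transversion), 38 (G/U, transversion), 39 (C/G, transversion), 41 (A/U, transversion), 42 (U/G, transversion).
Of the 14 differences, 1 transition and 13 transversions over 42 sites: P = 1/42 = 0.023810, Q = 13/42 = 0.309524.
d = −0.5·ln(0.642856) − 0.25·ln(0.380952) = −0.5·(-0.441835) − 0.25·(-0.965082) = 0.4622.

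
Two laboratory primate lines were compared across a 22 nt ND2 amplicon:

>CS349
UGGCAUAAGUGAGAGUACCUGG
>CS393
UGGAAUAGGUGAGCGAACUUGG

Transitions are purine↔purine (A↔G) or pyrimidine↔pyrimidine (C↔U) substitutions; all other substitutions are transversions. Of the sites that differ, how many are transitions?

Mismatches occur at site 4 (C→A, transversion), site 8 (A→G, transition), site 14 (A→C, transversion), site 16 (U→A, transversion), site 19 (C→U, transition).
Of the 5 differences, 2 transitions and 3 transversions, so the answer is 2.

2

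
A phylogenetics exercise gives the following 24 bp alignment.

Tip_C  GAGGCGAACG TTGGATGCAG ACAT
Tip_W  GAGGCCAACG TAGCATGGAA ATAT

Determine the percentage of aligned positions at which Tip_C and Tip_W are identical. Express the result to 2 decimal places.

The sequences differ at positions 6 (G/C), 12 (T/A), 14 (G/C), 18 (C/G), 20 (G/A), 22 (C/T).
18 of the 24 sites match, so the percent identity is 18/24 × 100 = 75.00%.

75.00%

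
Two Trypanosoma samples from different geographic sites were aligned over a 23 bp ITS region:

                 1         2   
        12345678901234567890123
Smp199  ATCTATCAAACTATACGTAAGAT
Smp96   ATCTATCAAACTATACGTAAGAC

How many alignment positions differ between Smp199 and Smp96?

1

A single mismatch occurs at site 23 (T↔C).
That gives 1 mismatch out of 23 aligned sites, so the Hamming distance is 1.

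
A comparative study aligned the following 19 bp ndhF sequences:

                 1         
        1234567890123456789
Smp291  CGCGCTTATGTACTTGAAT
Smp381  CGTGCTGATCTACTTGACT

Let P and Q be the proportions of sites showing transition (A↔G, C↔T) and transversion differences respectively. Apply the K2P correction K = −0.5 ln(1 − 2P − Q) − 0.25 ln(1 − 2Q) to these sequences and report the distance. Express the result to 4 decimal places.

Mismatches occur at site 3 (C/T, transition), site 7 (T/G, transversion), site 10 (G/C, transversion), site 18 (A/C, transversion).
Of the 4 differences, 1 transition and 3 transversions over 19 sites: P = 1/19 = 0.052632, Q = 3/19 = 0.157895.
d = −0.5·ln(0.736841) − 0.25·ln(0.684210) = −0.5·(-0.305383) − 0.25·(-0.379490) = 0.2476.

0.2476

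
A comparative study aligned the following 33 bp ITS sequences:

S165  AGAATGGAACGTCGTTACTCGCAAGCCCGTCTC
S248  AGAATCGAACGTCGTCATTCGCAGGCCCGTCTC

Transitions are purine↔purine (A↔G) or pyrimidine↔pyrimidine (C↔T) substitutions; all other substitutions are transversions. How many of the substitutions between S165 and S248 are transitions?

The sequences differ at positions 6 (G/C, transversion), 16 (T/C, transition), 18 (C/T, transition), 24 (A/G, transition).
Of the 4 differences, 3 transitions and 1 transversion, so the answer is 3.

3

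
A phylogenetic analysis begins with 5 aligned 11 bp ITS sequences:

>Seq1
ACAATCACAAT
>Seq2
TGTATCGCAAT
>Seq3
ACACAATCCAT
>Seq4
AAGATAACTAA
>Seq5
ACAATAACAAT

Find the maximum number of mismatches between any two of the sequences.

Pairwise Hamming distances:
  Seq1 vs Seq2: 4
  Seq1 vs Seq3: 5
  Seq1 vs Seq4: 5
  Seq1 vs Seq5: 1
  Seq2 vs Seq3: 8
  Seq2 vs Seq4: 7
  Seq2 vs Seq5: 5
  Seq3 vs Seq4: 7
  Seq3 vs Seq5: 4
  Seq4 vs Seq5: 4
The largest is 8, between Seq2 and Seq3.

8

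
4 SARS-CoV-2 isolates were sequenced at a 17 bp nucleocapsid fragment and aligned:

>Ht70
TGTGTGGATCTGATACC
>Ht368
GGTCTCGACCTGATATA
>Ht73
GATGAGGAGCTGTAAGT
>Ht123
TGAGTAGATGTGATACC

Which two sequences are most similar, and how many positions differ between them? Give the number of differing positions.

Pairwise Hamming distances:
  Ht70 vs Ht368: 6
  Ht70 vs Ht73: 8
  Ht70 vs Ht123: 3
  Ht368 vs Ht73: 9
  Ht368 vs Ht123: 8
  Ht73 vs Ht123: 11
The smallest is 3, between Ht70 and Ht123.

3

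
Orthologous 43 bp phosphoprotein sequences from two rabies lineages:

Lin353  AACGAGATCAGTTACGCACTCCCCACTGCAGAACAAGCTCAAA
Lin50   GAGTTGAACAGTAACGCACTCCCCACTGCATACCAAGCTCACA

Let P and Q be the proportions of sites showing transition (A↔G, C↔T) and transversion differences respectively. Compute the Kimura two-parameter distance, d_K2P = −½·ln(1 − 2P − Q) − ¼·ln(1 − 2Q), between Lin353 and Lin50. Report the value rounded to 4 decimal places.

0.2487

Differing sites — 1:A/G (Ti); 3:C/G (Tv); 4:G/T (Tv); 5:A/T (Tv); 8:T/A (Tv); 13:T/A (Tv); 31:G/T (Tv); 33:A/C (Tv); 42:A/C (Tv).
Of the 9 differences, 1 transition and 8 transversions over 43 sites: P = 1/43 = 0.023256, Q = 8/43 = 0.186047.
d = −0.5·ln(0.767441) − 0.25·ln(0.627906) = −0.5·(-0.264694) − 0.25·(-0.465365) = 0.2487.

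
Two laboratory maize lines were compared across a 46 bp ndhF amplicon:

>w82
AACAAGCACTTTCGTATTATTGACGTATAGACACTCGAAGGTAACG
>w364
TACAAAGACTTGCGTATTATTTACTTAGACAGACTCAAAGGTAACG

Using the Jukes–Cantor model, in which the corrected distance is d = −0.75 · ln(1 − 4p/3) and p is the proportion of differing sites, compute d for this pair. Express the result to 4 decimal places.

Mismatches occur at site 1 (A↔T), site 6 (G↔A), site 7 (C↔G), site 12 (T↔G), site 22 (G↔T), site 25 (G↔T), site 28 (T↔G), site 30 (G↔C), site 32 (C↔G), site 37 (G↔A).
p = 10/46 = 0.217391.
d = −0.75 · ln(1 − (4/3)·0.217391) = −0.75 · ln(0.710145) = −0.75 · (-0.342286) = 0.2567.

0.2567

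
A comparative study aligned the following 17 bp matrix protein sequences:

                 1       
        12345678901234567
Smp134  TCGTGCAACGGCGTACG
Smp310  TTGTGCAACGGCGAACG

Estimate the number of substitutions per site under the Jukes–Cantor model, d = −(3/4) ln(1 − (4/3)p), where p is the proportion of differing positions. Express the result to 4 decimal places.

Mismatches occur at site 2 (C↔T), site 14 (T↔A).
p = 2/17 = 0.117647.
d = −0.75 · ln(1 − (4/3)·0.117647) = −0.75 · ln(0.843137) = −0.75 · (-0.170626) = 0.1280.

0.1280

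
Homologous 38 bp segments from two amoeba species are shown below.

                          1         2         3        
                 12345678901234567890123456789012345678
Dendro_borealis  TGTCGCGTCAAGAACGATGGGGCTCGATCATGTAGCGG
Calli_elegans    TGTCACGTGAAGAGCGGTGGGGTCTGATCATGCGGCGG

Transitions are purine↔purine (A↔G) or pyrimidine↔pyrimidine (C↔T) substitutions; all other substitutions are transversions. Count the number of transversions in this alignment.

1

Mismatches occur at site 5 (G↔A, transition), site 9 (C↔G, transversion), site 14 (A↔G, transition), site 17 (A↔G, transition), site 23 (C↔T, transition), site 24 (T↔C, transition), site 25 (C↔T, transition), site 33 (T↔C, transition), site 34 (A↔G, transition).
Of the 9 differences, 8 transitions and 1 transversion, so the answer is 1.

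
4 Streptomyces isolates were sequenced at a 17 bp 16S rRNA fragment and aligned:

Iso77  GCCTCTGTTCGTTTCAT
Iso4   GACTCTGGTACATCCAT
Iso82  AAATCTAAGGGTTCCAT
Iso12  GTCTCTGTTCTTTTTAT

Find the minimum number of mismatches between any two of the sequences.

3

Pairwise Hamming distances:
  Iso77 vs Iso4: 6
  Iso77 vs Iso82: 8
  Iso77 vs Iso12: 3
  Iso4 vs Iso82: 8
  Iso4 vs Iso12: 7
  Iso82 vs Iso12: 10
The smallest is 3, between Iso77 and Iso12.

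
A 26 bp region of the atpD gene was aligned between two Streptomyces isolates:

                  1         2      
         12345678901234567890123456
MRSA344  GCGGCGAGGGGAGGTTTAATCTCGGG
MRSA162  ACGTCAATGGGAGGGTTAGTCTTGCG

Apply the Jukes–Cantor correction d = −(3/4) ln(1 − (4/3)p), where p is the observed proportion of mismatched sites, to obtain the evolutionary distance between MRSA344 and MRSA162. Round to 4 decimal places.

The sequences differ at positions 1 (G/A), 4 (G/T), 6 (G/A), 8 (G/T), 15 (T/G), 19 (A/G), 23 (C/T), 25 (G/C).
p = 8/26 = 0.307692.
d = −0.75 · ln(1 − (4/3)·0.307692) = −0.75 · ln(0.589744) = −0.75 · (-0.528067) = 0.3961.

0.3961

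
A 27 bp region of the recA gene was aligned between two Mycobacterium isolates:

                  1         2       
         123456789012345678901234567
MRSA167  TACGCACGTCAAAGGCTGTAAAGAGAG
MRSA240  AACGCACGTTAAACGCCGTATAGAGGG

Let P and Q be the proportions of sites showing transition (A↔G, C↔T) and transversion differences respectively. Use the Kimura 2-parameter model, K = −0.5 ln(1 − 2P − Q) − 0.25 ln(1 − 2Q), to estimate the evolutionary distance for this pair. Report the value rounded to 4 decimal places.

0.2656

Differing sites — 1:T/A (Tv); 10:C/T (Ti); 14:G/C (Tv); 17:T/C (Ti); 21:A/T (Tv); 26:A/G (Ti).
Of the 6 differences, 3 transitions and 3 transversions over 27 sites: P = 3/27 = 0.111111, Q = 3/27 = 0.111111.
d = −0.5·ln(0.666667) − 0.25·ln(0.777778) = −0.5·(-0.405465) − 0.25·(-0.251314) = 0.2656.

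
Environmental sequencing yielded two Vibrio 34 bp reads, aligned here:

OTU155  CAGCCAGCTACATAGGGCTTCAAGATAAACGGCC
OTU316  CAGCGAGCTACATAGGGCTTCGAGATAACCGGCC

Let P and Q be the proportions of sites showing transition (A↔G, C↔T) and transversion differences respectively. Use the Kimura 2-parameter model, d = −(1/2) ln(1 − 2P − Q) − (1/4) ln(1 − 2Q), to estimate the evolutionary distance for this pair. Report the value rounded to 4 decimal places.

The sequences differ at positions 5 (C/G, transversion), 22 (A/G, transition), 29 (A/C, transversion).
Of the 3 differences, 1 transition and 2 transversions over 34 sites: P = 1/34 = 0.029412, Q = 2/34 = 0.058824.
d = −0.5·ln(0.882352) − 0.25·ln(0.882352) = −0.5·(-0.125164) − 0.25·(-0.125164) = 0.0939.

0.0939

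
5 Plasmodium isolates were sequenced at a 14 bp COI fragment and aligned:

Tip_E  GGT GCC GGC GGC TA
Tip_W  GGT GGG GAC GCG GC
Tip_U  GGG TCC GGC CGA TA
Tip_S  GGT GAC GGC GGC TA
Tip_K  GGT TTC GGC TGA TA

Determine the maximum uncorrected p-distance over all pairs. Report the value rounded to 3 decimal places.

0.714

Pairwise Hamming distances:
  Tip_E vs Tip_W: 7
  Tip_E vs Tip_U: 4
  Tip_E vs Tip_S: 1
  Tip_E vs Tip_K: 4
  Tip_W vs Tip_U: 10
  Tip_W vs Tip_S: 7
  Tip_W vs Tip_K: 9
  Tip_U vs Tip_S: 5
  Tip_U vs Tip_K: 3
  Tip_S vs Tip_K: 4
The largest is 10 mismatches, between Tip_W and Tip_U; p = 10/14 = 0.714.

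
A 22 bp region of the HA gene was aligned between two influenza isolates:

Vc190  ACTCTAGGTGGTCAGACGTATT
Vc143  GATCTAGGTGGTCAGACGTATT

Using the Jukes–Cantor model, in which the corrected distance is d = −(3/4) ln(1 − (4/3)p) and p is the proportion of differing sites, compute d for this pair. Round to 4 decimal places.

The sequences differ at positions 1 (A/G), 2 (C/A).
p = 2/22 = 0.090909.
d = −0.75 · ln(1 − (4/3)·0.090909) = −0.75 · ln(0.878788) = −0.75 · (-0.129212) = 0.0969.

0.0969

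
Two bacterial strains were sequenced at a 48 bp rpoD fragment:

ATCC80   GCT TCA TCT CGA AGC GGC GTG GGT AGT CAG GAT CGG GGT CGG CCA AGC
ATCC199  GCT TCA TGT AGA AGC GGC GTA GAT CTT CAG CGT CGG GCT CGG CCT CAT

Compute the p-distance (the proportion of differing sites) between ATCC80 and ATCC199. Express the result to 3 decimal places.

0.271

The sequences differ at positions 8 (C/G), 10 (C/A), 21 (G/A), 23 (G/A), 25 (A/C), 26 (G/T), 31 (G/C), 32 (A/G), 38 (G/C), 45 (A/T), 46 (A/C), 47 (G/A), 48 (C/T).
There are 13 differences over 48 sites, so p = 13/48 = 0.271.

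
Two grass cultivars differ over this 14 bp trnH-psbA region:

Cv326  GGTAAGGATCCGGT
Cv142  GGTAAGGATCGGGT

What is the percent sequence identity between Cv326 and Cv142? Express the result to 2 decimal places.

Differing sites — 11:C/G.
13 of the 14 sites match, so the percent identity is 13/14 × 100 = 92.86%.

92.86%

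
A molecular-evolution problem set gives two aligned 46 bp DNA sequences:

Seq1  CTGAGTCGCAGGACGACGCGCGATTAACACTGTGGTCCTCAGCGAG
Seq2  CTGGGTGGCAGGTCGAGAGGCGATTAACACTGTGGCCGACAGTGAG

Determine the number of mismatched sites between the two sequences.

10

The sequences differ at positions 4 (A/G), 7 (C/G), 13 (A/T), 17 (C/G), 18 (G/A), 19 (C/G), 36 (T/C), 38 (C/G), 39 (T/A), 43 (C/T).
That gives 10 mismatches out of 46 aligned sites, so the Hamming distance is 10.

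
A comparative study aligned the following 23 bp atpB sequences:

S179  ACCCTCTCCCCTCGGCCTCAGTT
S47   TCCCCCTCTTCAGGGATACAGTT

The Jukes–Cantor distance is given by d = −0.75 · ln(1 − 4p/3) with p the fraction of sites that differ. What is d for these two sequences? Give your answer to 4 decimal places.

0.5532

The sequences differ at positions 1 (A/T), 5 (T/C), 9 (C/T), 10 (C/T), 12 (T/A), 13 (C/G), 16 (C/A), 17 (C/T), 18 (T/A).
p = 9/23 = 0.391304.
d = −0.75 · ln(1 − (4/3)·0.391304) = −0.75 · ln(0.478261) = −0.75 · (-0.737599) = 0.5532.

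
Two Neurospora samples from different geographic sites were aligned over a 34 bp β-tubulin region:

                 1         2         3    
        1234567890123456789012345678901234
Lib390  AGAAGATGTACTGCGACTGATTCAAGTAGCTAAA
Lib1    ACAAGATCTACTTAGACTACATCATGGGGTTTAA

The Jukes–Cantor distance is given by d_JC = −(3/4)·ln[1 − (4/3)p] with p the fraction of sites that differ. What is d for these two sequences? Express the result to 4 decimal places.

0.4770

Mismatches occur at site 2 (G→C), site 8 (G→C), site 13 (G→T), site 14 (C→A), site 19 (G→A), site 20 (A→C), site 21 (T→A), site 25 (A→T), site 27 (T→G), site 28 (A→G), site 30 (C→T), site 32 (A→T).
p = 12/34 = 0.352941.
d = −0.75 · ln(1 − (4/3)·0.352941) = −0.75 · ln(0.529412) = −0.75 · (-0.635988) = 0.4770.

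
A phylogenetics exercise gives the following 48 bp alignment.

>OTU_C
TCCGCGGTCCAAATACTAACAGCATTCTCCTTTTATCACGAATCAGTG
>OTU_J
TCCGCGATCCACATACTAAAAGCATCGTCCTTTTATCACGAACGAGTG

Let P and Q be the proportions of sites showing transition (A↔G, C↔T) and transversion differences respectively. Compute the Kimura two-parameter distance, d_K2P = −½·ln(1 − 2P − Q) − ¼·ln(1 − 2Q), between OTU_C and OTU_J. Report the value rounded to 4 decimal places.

0.1624

The sequences differ at positions 7 (G/A, transition), 12 (A/C, transversion), 20 (C/A, transversion), 26 (T/C, transition), 27 (C/G, transversion), 43 (T/C, transition), 44 (C/G, transversion).
Of the 7 differences, 3 transitions and 4 transversions over 48 sites: P = 3/48 = 0.062500, Q = 4/48 = 0.083333.
d = −0.5·ln(0.791667) − 0.25·ln(0.833334) = −0.5·(-0.233614) − 0.25·(-0.182321) = 0.1624.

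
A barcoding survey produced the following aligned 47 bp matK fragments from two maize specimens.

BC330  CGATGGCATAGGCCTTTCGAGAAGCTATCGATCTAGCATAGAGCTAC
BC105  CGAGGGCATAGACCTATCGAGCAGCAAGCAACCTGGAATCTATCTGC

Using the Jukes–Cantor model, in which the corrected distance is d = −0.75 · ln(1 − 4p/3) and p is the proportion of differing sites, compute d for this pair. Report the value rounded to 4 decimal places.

Differing sites — 4:T/G; 12:G/A; 16:T/A; 22:A/C; 26:T/A; 28:T/G; 30:G/A; 32:T/C; 35:A/G; 37:C/A; 40:A/C; 41:G/T; 43:G/T; 46:A/G.
p = 14/47 = 0.297872.
d = −0.75 · ln(1 − (4/3)·0.297872) = −0.75 · ln(0.602837) = −0.75 · (-0.506108) = 0.3796.

0.3796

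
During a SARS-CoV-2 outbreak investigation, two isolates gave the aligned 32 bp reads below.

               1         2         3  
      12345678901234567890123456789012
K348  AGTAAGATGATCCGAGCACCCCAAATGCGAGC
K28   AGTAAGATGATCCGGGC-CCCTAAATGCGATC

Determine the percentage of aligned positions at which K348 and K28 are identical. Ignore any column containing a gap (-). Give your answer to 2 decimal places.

Excluding the 1 gap column leaves 31 comparable sites.
The sequences differ at positions 15 (A/G), 22 (C/T), 31 (G/T).
28 of the 31 comparable sites match, so the percent identity is 28/31 × 100 = 90.32%.

90.32%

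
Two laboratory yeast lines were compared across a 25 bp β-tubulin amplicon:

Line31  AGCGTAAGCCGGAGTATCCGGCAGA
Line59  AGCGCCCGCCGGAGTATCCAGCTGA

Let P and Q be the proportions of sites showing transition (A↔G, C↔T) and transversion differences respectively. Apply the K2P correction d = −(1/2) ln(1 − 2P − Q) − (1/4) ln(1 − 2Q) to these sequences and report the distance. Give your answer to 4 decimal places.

0.2329

Mismatches occur at site 5 (T↔C, transition), site 6 (A↔C, transversion), site 7 (A↔C, transversion), site 20 (G↔A, transition), site 23 (A↔T, transversion).
Of the 5 differences, 2 transitions and 3 transversions over 25 sites: P = 2/25 = 0.080000, Q = 3/25 = 0.120000.
d = −0.5·ln(0.720000) − 0.25·ln(0.760000) = −0.5·(-0.328504) − 0.25·(-0.274437) = 0.2329.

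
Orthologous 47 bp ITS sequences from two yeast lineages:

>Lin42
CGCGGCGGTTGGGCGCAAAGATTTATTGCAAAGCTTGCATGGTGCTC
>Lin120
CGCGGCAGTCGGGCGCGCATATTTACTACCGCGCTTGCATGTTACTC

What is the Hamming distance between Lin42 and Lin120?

12

Mismatches occur at site 7 (G→A), site 10 (T→C), site 17 (A→G), site 18 (A→C), site 20 (G→T), site 26 (T→C), site 28 (G→A), site 30 (A→C), site 31 (A→G), site 32 (A→C), site 42 (G→T), site 44 (G→A).
That gives 12 mismatches out of 47 aligned sites, so the Hamming distance is 12.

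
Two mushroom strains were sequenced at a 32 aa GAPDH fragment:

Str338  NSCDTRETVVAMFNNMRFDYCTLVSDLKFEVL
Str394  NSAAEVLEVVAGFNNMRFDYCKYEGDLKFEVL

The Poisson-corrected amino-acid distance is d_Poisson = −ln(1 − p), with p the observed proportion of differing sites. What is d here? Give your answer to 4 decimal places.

0.4212

Mismatches occur at site 3 (C→A), site 4 (D→A), site 5 (T→E), site 6 (R→V), site 7 (E→L), site 8 (T→E), site 12 (M→G), site 22 (T→K), site 23 (L→Y), site 24 (V→E), site 25 (S→G).
p = 11/32 = 0.343750.
d = −ln(1 − 0.343750) = −ln(0.656250) = 0.4212.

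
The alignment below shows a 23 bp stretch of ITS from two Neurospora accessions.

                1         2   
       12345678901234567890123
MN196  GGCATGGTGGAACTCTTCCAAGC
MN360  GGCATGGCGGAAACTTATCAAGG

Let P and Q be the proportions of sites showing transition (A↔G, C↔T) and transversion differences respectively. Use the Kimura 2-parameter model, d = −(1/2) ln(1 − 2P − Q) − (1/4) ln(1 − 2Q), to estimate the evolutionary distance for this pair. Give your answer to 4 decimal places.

0.4009

Mismatches occur at site 8 (T→C, transition), site 13 (C→A, transversion), site 14 (T→C, transition), site 15 (C→T, transition), site 17 (T→A, transversion), site 18 (C→T, transition), site 23 (C→G, transversion).
Of the 7 differences, 4 transitions and 3 transversions over 23 sites: P = 4/23 = 0.173913, Q = 3/23 = 0.130435.
d = −0.5·ln(0.521739) − 0.25·ln(0.739130) = −0.5·(-0.650588) − 0.25·(-0.302281) = 0.4009.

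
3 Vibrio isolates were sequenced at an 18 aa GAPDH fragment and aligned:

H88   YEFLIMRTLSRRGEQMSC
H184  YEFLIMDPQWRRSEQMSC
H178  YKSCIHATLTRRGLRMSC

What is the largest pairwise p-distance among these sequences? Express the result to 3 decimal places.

0.611

Pairwise Hamming distances:
  H88 vs H184: 5
  H88 vs H178: 8
  H184 vs H178: 11
The largest is 11 mismatches, between H184 and H178; p = 11/18 = 0.611.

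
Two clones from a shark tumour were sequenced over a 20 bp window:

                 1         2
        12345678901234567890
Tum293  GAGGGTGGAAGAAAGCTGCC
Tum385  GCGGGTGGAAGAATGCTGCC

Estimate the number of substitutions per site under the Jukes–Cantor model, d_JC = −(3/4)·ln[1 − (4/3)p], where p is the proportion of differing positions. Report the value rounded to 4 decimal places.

0.1073

Mismatches occur at site 2 (A/C), site 14 (A/T).
p = 2/20 = 0.100000.
d = −0.75 · ln(1 − (4/3)·0.100000) = −0.75 · ln(0.866667) = −0.75 · (-0.143100) = 0.1073.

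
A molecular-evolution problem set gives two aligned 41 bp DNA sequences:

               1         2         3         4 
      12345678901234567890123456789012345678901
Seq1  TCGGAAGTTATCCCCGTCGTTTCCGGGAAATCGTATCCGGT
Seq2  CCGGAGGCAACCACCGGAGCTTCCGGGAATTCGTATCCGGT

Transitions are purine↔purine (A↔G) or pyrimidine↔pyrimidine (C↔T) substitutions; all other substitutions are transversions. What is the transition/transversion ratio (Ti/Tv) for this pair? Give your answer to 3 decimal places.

1.000

Differing sites — 1:T/C (Ti); 6:A/G (Ti); 8:T/C (Ti); 9:T/A (Tv); 11:T/C (Ti); 13:C/A (Tv); 17:T/G (Tv); 18:C/A (Tv); 20:T/C (Ti); 30:A/T (Tv).
Of the 10 differences, 5 transitions and 5 transversions, so Ti/Tv = 5/5 = 1.000.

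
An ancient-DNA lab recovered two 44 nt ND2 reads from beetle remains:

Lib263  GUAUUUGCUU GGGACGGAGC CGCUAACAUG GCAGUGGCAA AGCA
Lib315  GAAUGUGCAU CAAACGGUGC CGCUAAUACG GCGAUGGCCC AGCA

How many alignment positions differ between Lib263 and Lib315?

13

Differing sites — 2:U/A; 5:U/G; 9:U/A; 11:G/C; 12:G/A; 13:G/A; 18:A/U; 27:C/U; 29:U/C; 33:A/G; 34:G/A; 39:A/C; 40:A/C.
That gives 13 mismatches out of 44 aligned sites, so the Hamming distance is 13.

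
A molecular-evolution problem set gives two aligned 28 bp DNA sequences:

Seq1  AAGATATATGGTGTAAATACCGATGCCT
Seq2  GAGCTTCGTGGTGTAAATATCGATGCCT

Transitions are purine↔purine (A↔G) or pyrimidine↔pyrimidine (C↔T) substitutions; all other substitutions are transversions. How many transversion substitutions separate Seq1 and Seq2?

Mismatches occur at site 1 (A/G, transition), site 4 (A/C, transversion), site 6 (A/T, transversion), site 7 (T/C, transition), site 8 (A/G, transition), site 20 (C/T, transition).
Of the 6 differences, 4 transitions and 2 transversions, so the answer is 2.

2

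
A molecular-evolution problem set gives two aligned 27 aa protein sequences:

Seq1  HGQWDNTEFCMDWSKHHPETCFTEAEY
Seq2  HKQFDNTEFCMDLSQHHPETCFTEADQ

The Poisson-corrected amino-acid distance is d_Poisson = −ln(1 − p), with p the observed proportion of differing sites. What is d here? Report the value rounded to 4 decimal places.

Differing sites — 2:G/K; 4:W/F; 13:W/L; 15:K/Q; 26:E/D; 27:Y/Q.
p = 6/27 = 0.222222.
d = −ln(1 − 0.222222) = −ln(0.777778) = 0.2513.

0.2513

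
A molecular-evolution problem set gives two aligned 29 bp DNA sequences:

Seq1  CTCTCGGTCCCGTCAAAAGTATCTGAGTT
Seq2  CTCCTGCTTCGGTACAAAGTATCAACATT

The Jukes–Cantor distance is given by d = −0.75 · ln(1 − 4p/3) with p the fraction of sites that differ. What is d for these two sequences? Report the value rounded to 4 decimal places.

0.5285

Mismatches occur at site 4 (T↔C), site 5 (C↔T), site 7 (G↔C), site 9 (C↔T), site 11 (C↔G), site 14 (C↔A), site 15 (A↔C), site 24 (T↔A), site 25 (G↔A), site 26 (A↔C), site 27 (G↔A).
p = 11/29 = 0.379310.
d = −0.75 · ln(1 − (4/3)·0.379310) = −0.75 · ln(0.494253) = −0.75 · (-0.704708) = 0.5285.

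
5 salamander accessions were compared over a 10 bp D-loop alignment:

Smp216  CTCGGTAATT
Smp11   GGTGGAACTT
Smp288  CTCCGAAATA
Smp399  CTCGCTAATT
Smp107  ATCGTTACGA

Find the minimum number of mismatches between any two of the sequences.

1

Pairwise Hamming distances:
  Smp216 vs Smp11: 5
  Smp216 vs Smp288: 3
  Smp216 vs Smp399: 1
  Smp216 vs Smp107: 5
  Smp11 vs Smp288: 6
  Smp11 vs Smp399: 6
  Smp11 vs Smp107: 7
  Smp288 vs Smp399: 4
  Smp288 vs Smp107: 6
  Smp399 vs Smp107: 5
The smallest is 1, between Smp216 and Smp399.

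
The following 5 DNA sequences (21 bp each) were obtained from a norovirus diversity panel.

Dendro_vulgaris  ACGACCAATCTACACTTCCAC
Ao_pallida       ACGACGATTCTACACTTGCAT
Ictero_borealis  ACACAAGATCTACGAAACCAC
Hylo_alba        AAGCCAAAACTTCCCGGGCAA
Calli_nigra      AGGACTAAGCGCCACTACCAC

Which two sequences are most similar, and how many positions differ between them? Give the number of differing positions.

Pairwise Hamming distances:
  Dendro_vulgaris vs Ao_pallida: 4
  Dendro_vulgaris vs Ictero_borealis: 9
  Dendro_vulgaris vs Hylo_alba: 10
  Dendro_vulgaris vs Calli_nigra: 6
  Ao_pallida vs Ictero_borealis: 12
  Ao_pallida vs Hylo_alba: 10
  Ao_pallida vs Calli_nigra: 9
  Ictero_borealis vs Hylo_alba: 12
  Ictero_borealis vs Calli_nigra: 12
  Hylo_alba vs Calli_nigra: 11
The smallest is 4, between Dendro_vulgaris and Ao_pallida.

4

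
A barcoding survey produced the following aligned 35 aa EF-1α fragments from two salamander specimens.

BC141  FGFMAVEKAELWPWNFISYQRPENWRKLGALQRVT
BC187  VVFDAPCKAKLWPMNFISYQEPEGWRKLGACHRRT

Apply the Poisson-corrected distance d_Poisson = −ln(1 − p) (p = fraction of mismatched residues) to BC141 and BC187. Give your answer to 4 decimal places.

Differing sites — 1:F/V; 2:G/V; 4:M/D; 6:V/P; 7:E/C; 10:E/K; 14:W/M; 21:R/E; 24:N/G; 31:L/C; 32:Q/H; 34:V/R.
p = 12/35 = 0.342857.
d = −ln(1 − 0.342857) = −ln(0.657143) = 0.4199.

0.4199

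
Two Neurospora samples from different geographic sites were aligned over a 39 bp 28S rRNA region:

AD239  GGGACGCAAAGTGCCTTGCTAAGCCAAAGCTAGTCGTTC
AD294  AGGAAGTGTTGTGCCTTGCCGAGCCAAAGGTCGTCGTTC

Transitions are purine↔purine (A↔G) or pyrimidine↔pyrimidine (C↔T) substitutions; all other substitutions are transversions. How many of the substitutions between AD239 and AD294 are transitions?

Mismatches occur at site 1 (G/A, transition), site 5 (C/A, transversion), site 7 (C/T, transition), site 8 (A/G, transition), site 9 (A/T, transversion), site 10 (A/T, transversion), site 20 (T/C, transition), site 21 (A/G, transition), site 30 (C/G, transversion), site 32 (A/C, transversion).
Of the 10 differences, 5 transitions and 5 transversions, so the answer is 5.

5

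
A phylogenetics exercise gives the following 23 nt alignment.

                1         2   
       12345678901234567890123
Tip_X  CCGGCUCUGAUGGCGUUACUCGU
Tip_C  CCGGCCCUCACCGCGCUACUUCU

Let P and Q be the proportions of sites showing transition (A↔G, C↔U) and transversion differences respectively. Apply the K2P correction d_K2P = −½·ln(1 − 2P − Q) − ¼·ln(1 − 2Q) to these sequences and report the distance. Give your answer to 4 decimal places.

0.4009

The sequences differ at positions 6 (U/C, transition), 9 (G/C, transversion), 11 (U/C, transition), 12 (G/C, transversion), 16 (U/C, transition), 21 (C/U, transition), 22 (G/C, transversion).
Of the 7 differences, 4 transitions and 3 transversions over 23 sites: P = 4/23 = 0.173913, Q = 3/23 = 0.130435.
d = −0.5·ln(0.521739) − 0.25·ln(0.739130) = −0.5·(-0.650588) − 0.25·(-0.302281) = 0.4009.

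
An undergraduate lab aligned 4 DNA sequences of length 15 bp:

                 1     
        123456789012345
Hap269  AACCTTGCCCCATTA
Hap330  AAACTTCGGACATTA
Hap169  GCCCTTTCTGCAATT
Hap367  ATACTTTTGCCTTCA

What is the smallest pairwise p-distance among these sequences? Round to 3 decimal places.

0.333

Pairwise Hamming distances:
  Hap269 vs Hap330: 5
  Hap269 vs Hap169: 7
  Hap269 vs Hap367: 7
  Hap330 vs Hap169: 9
  Hap330 vs Hap367: 6
  Hap169 vs Hap367: 10
The smallest is 5 mismatches, between Hap269 and Hap330; p = 5/15 = 0.333.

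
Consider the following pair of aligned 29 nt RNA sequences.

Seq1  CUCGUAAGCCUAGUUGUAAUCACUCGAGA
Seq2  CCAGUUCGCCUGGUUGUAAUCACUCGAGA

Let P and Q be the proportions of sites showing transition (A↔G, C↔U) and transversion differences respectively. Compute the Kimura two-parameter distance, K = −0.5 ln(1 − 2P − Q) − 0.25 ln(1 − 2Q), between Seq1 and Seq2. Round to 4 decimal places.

Mismatches occur at site 2 (U→C, transition), site 3 (C→A, transversion), site 6 (A→U, transversion), site 7 (A→C, transversion), site 12 (A→G, transition).
Of the 5 differences, 2 transitions and 3 transversions over 29 sites: P = 2/29 = 0.068966, Q = 3/29 = 0.103448.
d = −0.5·ln(0.758620) − 0.25·ln(0.793104) = −0.5·(-0.276254) − 0.25·(-0.231801) = 0.1961.

0.1961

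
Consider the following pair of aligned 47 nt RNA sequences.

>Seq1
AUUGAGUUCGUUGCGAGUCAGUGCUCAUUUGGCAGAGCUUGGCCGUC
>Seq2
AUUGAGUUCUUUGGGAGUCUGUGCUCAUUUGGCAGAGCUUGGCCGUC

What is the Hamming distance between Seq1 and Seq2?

3

Differing sites — 10:G/U; 14:C/G; 20:A/U.
That gives 3 mismatches out of 47 aligned sites, so the Hamming distance is 3.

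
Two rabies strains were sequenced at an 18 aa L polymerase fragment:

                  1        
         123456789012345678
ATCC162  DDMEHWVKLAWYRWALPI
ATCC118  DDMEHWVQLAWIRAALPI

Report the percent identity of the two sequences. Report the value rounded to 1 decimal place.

Differing sites — 8:K/Q; 12:Y/I; 14:W/A.
15 of the 18 sites match, so the percent identity is 15/18 × 100 = 83.3%.

83.3%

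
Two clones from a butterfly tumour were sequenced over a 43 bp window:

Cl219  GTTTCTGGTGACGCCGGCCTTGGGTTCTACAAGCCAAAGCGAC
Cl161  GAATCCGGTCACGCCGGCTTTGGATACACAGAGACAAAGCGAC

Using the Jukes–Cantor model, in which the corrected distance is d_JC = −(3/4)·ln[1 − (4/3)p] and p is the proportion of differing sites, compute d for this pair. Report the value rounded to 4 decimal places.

0.3490

The sequences differ at positions 2 (T/A), 3 (T/A), 6 (T/C), 10 (G/C), 19 (C/T), 24 (G/A), 26 (T/A), 28 (T/A), 29 (A/C), 30 (C/A), 31 (A/G), 34 (C/A).
p = 12/43 = 0.279070.
d = −0.75 · ln(1 − (4/3)·0.279070) = −0.75 · ln(0.627907) = −0.75 · (-0.465363) = 0.3490.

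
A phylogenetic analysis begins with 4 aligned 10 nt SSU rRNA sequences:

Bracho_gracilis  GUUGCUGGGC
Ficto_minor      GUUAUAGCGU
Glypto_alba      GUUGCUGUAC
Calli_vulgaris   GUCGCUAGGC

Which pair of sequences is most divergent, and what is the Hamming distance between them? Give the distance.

7

Pairwise Hamming distances:
  Bracho_gracilis vs Ficto_minor: 5
  Bracho_gracilis vs Glypto_alba: 2
  Bracho_gracilis vs Calli_vulgaris: 2
  Ficto_minor vs Glypto_alba: 6
  Ficto_minor vs Calli_vulgaris: 7
  Glypto_alba vs Calli_vulgaris: 4
The largest is 7, between Ficto_minor and Calli_vulgaris.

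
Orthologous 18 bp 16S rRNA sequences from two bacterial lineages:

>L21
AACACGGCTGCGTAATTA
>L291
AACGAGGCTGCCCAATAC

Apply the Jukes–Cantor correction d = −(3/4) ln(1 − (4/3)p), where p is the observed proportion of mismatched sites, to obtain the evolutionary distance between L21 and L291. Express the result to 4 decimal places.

0.4408

Differing sites — 4:A/G; 5:C/A; 12:G/C; 13:T/C; 17:T/A; 18:A/C.
p = 6/18 = 0.333333.
d = −0.75 · ln(1 − (4/3)·0.333333) = −0.75 · ln(0.555556) = −0.75 · (-0.587786) = 0.4408.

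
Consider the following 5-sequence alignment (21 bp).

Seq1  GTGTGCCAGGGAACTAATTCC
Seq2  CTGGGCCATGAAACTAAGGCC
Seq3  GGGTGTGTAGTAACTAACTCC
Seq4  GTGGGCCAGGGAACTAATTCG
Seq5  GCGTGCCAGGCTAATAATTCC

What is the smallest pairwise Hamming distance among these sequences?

Pairwise Hamming distances:
  Seq1 vs Seq2: 6
  Seq1 vs Seq3: 7
  Seq1 vs Seq4: 2
  Seq1 vs Seq5: 4
  Seq2 vs Seq3: 10
  Seq2 vs Seq4: 6
  Seq2 vs Seq5: 9
  Seq3 vs Seq4: 9
  Seq3 vs Seq5: 9
  Seq4 vs Seq5: 6
The smallest is 2, between Seq1 and Seq4.

2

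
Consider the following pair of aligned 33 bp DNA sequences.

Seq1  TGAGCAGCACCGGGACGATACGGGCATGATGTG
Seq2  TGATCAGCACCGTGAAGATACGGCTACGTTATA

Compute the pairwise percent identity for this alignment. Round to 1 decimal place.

72.7%

Mismatches occur at site 4 (G/T), site 13 (G/T), site 16 (C/A), site 24 (G/C), site 25 (C/T), site 27 (T/C), site 29 (A/T), site 31 (G/A), site 33 (G/A).
24 of the 33 sites match, so the percent identity is 24/33 × 100 = 72.7%.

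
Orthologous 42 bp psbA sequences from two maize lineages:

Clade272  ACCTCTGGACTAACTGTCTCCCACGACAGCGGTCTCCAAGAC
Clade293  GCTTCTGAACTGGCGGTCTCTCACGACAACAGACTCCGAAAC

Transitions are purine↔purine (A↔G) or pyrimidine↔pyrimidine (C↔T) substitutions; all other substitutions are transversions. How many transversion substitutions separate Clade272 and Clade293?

The sequences differ at positions 1 (A/G, transition), 3 (C/T, transition), 8 (G/A, transition), 12 (A/G, transition), 13 (A/G, transition), 15 (T/G, transversion), 21 (C/T, transition), 29 (G/A, transition), 31 (G/A, transition), 33 (T/A, transversion), 38 (A/G, transition), 40 (G/A, transition).
Of the 12 differences, 10 transitions and 2 transversions, so the answer is 2.

2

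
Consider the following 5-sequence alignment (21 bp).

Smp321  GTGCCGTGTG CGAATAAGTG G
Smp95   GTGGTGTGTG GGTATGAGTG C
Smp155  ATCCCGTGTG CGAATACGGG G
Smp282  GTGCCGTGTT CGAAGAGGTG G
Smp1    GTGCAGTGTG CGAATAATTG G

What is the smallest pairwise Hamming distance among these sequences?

2

Pairwise Hamming distances:
  Smp321 vs Smp95: 6
  Smp321 vs Smp155: 4
  Smp321 vs Smp282: 3
  Smp321 vs Smp1: 2
  Smp95 vs Smp155: 10
  Smp95 vs Smp282: 9
  Smp95 vs Smp1: 7
  Smp155 vs Smp282: 6
  Smp155 vs Smp1: 6
  Smp282 vs Smp1: 5
The smallest is 2, between Smp321 and Smp1.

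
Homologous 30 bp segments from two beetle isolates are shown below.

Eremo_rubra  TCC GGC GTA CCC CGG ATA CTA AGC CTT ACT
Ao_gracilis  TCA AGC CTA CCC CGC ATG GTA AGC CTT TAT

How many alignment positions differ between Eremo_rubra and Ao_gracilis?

Differing sites — 3:C/A; 4:G/A; 7:G/C; 15:G/C; 18:A/G; 19:C/G; 28:A/T; 29:C/A.
That gives 8 mismatches out of 30 aligned sites, so the Hamming distance is 8.

8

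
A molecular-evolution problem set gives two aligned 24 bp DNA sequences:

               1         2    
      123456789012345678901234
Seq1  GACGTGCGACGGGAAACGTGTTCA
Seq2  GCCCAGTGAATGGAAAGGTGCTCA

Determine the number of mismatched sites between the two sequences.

8

The sequences differ at positions 2 (A/C), 4 (G/C), 5 (T/A), 7 (C/T), 10 (C/A), 11 (G/T), 17 (C/G), 21 (T/C).
That gives 8 mismatches out of 24 aligned sites, so the Hamming distance is 8.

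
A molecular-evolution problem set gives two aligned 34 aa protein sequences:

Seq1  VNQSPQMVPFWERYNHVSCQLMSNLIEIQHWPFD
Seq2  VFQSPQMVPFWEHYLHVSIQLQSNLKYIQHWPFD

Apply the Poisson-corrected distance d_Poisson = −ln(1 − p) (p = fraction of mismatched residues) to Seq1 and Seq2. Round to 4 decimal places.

Mismatches occur at site 2 (N↔F), site 13 (R↔H), site 15 (N↔L), site 19 (C↔I), site 22 (M↔Q), site 26 (I↔K), site 27 (E↔Y).
p = 7/34 = 0.205882.
d = −ln(1 − 0.205882) = −ln(0.794118) = 0.2305.

0.2305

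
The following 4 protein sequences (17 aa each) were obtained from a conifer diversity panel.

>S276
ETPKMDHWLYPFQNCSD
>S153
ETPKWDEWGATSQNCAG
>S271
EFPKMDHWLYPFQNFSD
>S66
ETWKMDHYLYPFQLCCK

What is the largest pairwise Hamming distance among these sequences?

11

Pairwise Hamming distances:
  S276 vs S153: 8
  S276 vs S271: 2
  S276 vs S66: 5
  S153 vs S271: 10
  S153 vs S66: 11
  S271 vs S66: 7
The largest is 11, between S153 and S66.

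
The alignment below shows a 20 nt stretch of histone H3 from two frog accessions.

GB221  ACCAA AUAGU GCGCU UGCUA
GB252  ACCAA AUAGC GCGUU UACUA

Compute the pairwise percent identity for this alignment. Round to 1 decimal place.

85.0%

Differing sites — 10:U/C; 14:C/U; 17:G/A.
17 of the 20 sites match, so the percent identity is 17/20 × 100 = 85.0%.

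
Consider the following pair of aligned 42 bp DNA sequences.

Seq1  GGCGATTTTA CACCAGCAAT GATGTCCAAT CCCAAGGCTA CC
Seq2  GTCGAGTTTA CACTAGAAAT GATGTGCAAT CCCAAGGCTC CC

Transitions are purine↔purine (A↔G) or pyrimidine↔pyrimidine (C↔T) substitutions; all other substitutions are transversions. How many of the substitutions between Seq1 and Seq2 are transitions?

Mismatches occur at site 2 (G↔T, transversion), site 6 (T↔G, transversion), site 14 (C↔T, transition), site 17 (C↔A, transversion), site 26 (C↔G, transversion), site 40 (A↔C, transversion).
Of the 6 differences, 1 transition and 5 transversions, so the answer is 1.

1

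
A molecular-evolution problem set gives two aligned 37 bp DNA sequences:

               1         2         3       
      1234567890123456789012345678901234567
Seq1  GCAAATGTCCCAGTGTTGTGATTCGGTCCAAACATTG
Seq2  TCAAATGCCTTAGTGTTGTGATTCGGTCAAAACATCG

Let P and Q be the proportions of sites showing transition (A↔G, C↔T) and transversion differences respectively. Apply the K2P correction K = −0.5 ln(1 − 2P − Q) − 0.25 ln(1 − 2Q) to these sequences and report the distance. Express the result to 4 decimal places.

Mismatches occur at site 1 (G↔T, transversion), site 8 (T↔C, transition), site 10 (C↔T, transition), site 11 (C↔T, transition), site 29 (C↔A, transversion), site 36 (T↔C, transition).
Of the 6 differences, 4 transitions and 2 transversions over 37 sites: P = 4/37 = 0.108108, Q = 2/37 = 0.054054.
d = −0.5·ln(0.729730) − 0.25·ln(0.891892) = −0.5·(-0.315081) − 0.25·(-0.114410) = 0.1861.

0.1861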